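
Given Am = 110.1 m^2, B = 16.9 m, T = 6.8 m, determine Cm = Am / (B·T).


Formula: Cm = Am / (B * T)
Step 1 — B * T = 16.9 * 6.8 = 114.92 m^2
Step 2 — Cm = 110.1 / 114.92 ≈ 0.95806 (5 s.f.)

0.95806


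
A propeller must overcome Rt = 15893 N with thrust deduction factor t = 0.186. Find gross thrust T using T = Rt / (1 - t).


Formula: T = Rt / (1 - t)
Step 1 — (1 - t) = 1 - 0.186 = 0.814
Step 2 — T = 15893 / 0.814 ≈ 19525 N (5 s.f.)

19525 N


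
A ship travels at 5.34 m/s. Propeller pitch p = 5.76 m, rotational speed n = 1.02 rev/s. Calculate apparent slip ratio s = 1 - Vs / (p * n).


Formula: s = 1 - Vs / (p * n)
Step 1 — p * n = 5.76 * 1.02 = 5.8752
Step 2 — Vs / (p*n) = 5.34 / 5.8752 = 0.908905 (6 d.p.)
Step 3 — s = 1 - 0.908905 = 0.091095

0.091095


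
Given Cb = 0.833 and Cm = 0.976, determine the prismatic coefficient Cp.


Formula: Cp = Cb / Cm
Substituting: Cp = 0.833 / 0.976
Result: Cp ≈ 0.85348 (5 s.f.)

0.85348


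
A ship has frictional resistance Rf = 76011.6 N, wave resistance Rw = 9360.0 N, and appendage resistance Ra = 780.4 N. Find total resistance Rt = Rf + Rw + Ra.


Formula: Rt = Rf + Rw + Ra
Substituting: Rt = 76011.6 + 9360.0 + 780.4
Result: Rt = 86152.0 N

86152.0 N


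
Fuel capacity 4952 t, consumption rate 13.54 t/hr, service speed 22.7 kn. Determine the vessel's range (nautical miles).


Formula: endurance = fuel / rate; range = endurance * speed
Step 1 — endurance = 4952 / 13.54 = 365.7312 hours
Step 2 — range = 365.7312 * 22.7 ≈ 8302.1 nautical miles (5 s.f.)

8302.1 NM


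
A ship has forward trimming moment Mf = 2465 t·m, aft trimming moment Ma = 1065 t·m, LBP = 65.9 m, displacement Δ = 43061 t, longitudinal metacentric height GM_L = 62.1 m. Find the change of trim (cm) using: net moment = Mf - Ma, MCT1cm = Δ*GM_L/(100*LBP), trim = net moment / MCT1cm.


Formula: net trimming moment = Mf - Ma; MCT1cm = Δ*GM_L/(100*LBP); trim = net moment / MCT1cm
Step 1 — net trimming moment = 2465 - 1065 = 1400 t·m
Step 2 — MCT1cm = 43061 * 62.1 / (100 * 65.9) = 405.7797 t·m/cm
Step 3 — trim = 1400 / 405.7797 ≈ 3.4501 cm (5 s.f.)

3.4501 cm


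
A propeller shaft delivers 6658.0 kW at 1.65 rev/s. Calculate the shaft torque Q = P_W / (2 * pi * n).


Formula: Q = P_W / (2 * pi * n)
Step 1 — P_W = 6658.0 kW * 1000 = 6658000.0 W
Step 2 — 2 * pi * n = 2 * pi * 1.65 = 10.367256
Step 3 — Q = 6658000.0 / 10.367256 ≈ 642210 N·m (5 s.f.)

642210 N·m


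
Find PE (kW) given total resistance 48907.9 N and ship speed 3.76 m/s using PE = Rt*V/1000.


Formula: PE = Rt * V / 1000 (kW)
Step 1 — PE (W) = 48907.9 * 3.76 = 183893.704 W
Step 2 — PE (kW) = 183893.704 / 1000 ≈ 183.89 kW (5 s.f.)

183.89 kW


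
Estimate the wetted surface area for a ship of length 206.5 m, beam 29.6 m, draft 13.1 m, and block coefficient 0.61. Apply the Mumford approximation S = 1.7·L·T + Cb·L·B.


Formula: S = 1.7*L*T + V/T with V = Cb*L*B*T, i.e. S = L * (1.7*T + Cb*B)
Step 1 — 1.7*T = 1.7 * 13.1 = 22.27 m
Step 2 — Cb*B = 0.61 * 29.6 = 18.056 m
Step 3 — 1.7*T + Cb*B = 22.27 + 18.056 = 40.326 m
Step 4 — S = 206.5 * 40.326 ≈ 8327.3 m^2 (5 s.f.)

8327.3 m^2


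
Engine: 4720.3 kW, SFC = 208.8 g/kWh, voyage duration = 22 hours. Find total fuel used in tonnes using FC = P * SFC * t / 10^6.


Formula: FC (tonnes) = P * SFC * t / 1,000,000
Step 1 — P * SFC * t = 4720.3 * 208.8 * 22 = 21683170.08 g
Step 2 — FC (tonnes) = 21683170.08 / 1,000,000 ≈ 21.683 tonnes (5 s.f.)

21.683 tonnes


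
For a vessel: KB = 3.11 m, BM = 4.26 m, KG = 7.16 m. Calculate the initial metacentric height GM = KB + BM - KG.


Formula: GM = KB + BM - KG
Step 1 — KM = KB + BM = 3.11 + 4.26 = 7.37 m
Step 2 — GM = KM - KG = 7.37 - 7.16 = 0.21 m

0.21 m


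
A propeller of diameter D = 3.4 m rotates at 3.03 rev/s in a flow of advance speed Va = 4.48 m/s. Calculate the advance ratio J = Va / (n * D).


Formula: J = Va / (n * D)
Step 1 — n * D = 3.03 * 3.4 = 10.302
Step 2 — J = 4.48 / 10.302 ≈ 0.43487 (5 s.f.)

0.43487


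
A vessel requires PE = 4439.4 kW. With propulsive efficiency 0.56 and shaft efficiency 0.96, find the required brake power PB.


Formula: PB = PE / (eta_D * eta_S)
Step 1 — combined efficiency = eta_D * eta_S = 0.56 * 0.96 = 0.5376
Step 2 — PB = 4439.4 / 0.5376 ≈ 8257.8 kW (5 s.f.)

8257.8 kW


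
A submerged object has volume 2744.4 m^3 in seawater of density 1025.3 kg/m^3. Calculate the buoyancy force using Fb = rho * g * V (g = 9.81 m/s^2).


Formula: Fb = rho * g * V
Substituting: Fb = 1025.3 * 9.81 * 2744.4
Intermediate: 1025.3 * 9.81 = 10058.193
Result: Fb = 10058.193 * 2744.4 ≈ 27604000 N (5 s.f.)

27604000 N


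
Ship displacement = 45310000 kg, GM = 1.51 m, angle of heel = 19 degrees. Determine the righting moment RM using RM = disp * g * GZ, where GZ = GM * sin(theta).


Formula: GZ = GM * sin(theta); RM = disp * g * GZ
Step 1 — GZ = 1.51 * sin(19°) = 1.51 * 0.325568 = 0.491608 m
Step 2 — RM = 45310000 * 9.81 * 0.491608 ≈ 218520000 N·m (5 s.f.)

218520000 N·m


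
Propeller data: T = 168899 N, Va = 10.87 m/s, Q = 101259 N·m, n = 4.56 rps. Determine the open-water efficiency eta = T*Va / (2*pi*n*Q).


Formula: eta = T * Va / (2 * pi * n * Q)
Step 1 — numerator = T * Va = 168899 * 10.87 = 1835932.13
Step 2 — 2 * pi * n = 2 * pi * 4.56 = 28.651325
Step 3 — denominator = 28.651325 * 101259 = 2901204.52
Step 4 — eta = 1835932.13 / 2901204.52 ≈ 0.63282 (5 s.f.)

0.63282


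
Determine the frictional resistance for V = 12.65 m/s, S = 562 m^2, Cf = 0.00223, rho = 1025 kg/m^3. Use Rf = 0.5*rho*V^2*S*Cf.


Formula: Rf = 0.5 * rho * V^2 * S * Cf
Step 1 — V^2 = 12.65^2 = 160.0225
Step 2 — 0.5 * rho * V^2 = 0.5 * 1025 * 160.0225 = 82011.53125
Step 3 — Rf = 82011.53125 * 562 * 0.00223 ≈ 102780 N (5 s.f.)

102780 N


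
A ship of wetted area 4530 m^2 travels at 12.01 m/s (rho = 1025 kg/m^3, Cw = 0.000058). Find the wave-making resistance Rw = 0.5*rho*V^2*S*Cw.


Formula: Rw = 0.5 * rho * V^2 * S * Cw
Step 1 — V^2 = 12.01^2 = 144.2401
Step 2 — 0.5 * rho * V^2 = 0.5 * 1025 * 144.2401 = 73923.05125
Step 3 — Rw = 73923.05125 * 4530 * 0.000058 ≈ 19423 N (5 s.f.)

19423 N


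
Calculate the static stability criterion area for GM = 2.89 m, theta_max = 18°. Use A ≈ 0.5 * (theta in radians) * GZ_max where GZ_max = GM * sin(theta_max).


Formula: GZ_max = GM * sin(theta); Area = 0.5 * theta_rad * GZ_max
Step 1 — GZ_max = 2.89 * sin(18°) = 2.89 * 0.309017 = 0.893059 m
Step 2 — theta_rad = 18 * pi/180 = 0.314159 rad
Step 3 — Area = 0.5 * 0.314159 * 0.893059 ≈ 0.14028 m·rad (5 s.f.)

0.14028 m·rad


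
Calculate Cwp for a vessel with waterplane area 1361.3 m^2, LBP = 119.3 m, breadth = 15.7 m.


Formula: Cwp = Aw / (L * B)
Step 1 — L * B = 119.3 * 15.7 = 1873.01 m^2
Step 2 — Cwp = 1361.3 / 1873.01 ≈ 0.72680 (5 s.f.)

0.72680


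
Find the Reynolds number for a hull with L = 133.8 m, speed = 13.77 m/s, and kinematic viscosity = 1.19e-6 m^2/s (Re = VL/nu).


Formula: Re = V * L / nu
Step 1 — V * L = 13.77 * 133.8 = 1842.426 m^2/s
Step 2 — Re = 1842.426 / 1.19e-6 = 1.55e+09

1.55e+09


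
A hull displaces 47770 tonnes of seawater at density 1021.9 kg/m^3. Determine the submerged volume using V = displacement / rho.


Formula: V = mass / rho
Step 1 — convert tonnes to kg: 47770 t * 1000 = 47770000 kg
Step 2 — V = 47770000 / 1021.9 ≈ 46746 m^3 (5 s.f.)

46746 m^3


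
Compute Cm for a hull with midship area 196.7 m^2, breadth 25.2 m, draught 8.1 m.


Formula: Cm = Am / (B * T)
Step 1 — B * T = 25.2 * 8.1 = 204.12 m^2
Step 2 — Cm = 196.7 / 204.12 ≈ 0.96365 (5 s.f.)

0.96365


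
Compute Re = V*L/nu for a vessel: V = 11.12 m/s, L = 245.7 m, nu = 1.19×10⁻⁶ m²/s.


Formula: Re = V * L / nu
Step 1 — V * L = 11.12 * 245.7 = 2732.184 m^2/s
Step 2 — Re = 2732.184 / 1.19e-6 = 2.30e+09

2.30e+09


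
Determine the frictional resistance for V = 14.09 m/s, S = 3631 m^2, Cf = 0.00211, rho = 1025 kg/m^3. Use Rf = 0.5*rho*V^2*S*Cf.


Formula: Rf = 0.5 * rho * V^2 * S * Cf
Step 1 — V^2 = 14.09^2 = 198.5281
Step 2 — 0.5 * rho * V^2 = 0.5 * 1025 * 198.5281 = 101745.65125
Step 3 — Rf = 101745.65125 * 3631 * 0.00211 ≈ 779520 N (5 s.f.)

779520 N


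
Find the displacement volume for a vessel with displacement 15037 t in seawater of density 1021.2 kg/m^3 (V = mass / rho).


Formula: V = mass / rho
Step 1 — convert tonnes to kg: 15037 t * 1000 = 15037000 kg
Step 2 — V = 15037000 / 1021.2 ≈ 14725 m^3 (5 s.f.)

14725 m^3


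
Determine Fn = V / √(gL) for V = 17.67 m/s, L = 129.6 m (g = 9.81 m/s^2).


Formula: Fn = V / sqrt(g * L)
Step 1 — g * L = 9.81 * 129.6 = 1271.376
Step 2 — sqrt(g * L) = sqrt(1271.376) = 35.65636
Step 3 — Fn = 17.67 / 35.65636 ≈ 0.49556 (5 s.f.)

0.49556


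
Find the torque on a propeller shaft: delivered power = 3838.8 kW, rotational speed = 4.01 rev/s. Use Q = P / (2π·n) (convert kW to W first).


Formula: Q = P_W / (2 * pi * n)
Step 1 — P_W = 3838.8 kW * 1000 = 3838800.0 W
Step 2 — 2 * pi * n = 2 * pi * 4.01 = 25.195573
Step 3 — Q = 3838800.0 / 25.195573 ≈ 152360 N·m (5 s.f.)

152360 N·m


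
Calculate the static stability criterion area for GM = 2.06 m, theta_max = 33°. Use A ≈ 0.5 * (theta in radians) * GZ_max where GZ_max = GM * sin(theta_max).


Formula: GZ_max = GM * sin(theta); Area = 0.5 * theta_rad * GZ_max
Step 1 — GZ_max = 2.06 * sin(33°) = 2.06 * 0.544639 = 1.121956 m
Step 2 — theta_rad = 33 * pi/180 = 0.575959 rad
Step 3 — Area = 0.5 * 0.575959 * 1.121956 ≈ 0.32310 m·rad (5 s.f.)

0.32310 m·rad


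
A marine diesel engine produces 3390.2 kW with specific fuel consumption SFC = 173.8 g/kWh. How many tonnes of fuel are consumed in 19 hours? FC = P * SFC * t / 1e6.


Formula: FC (tonnes) = P * SFC * t / 1,000,000
Step 1 — P * SFC * t = 3390.2 * 173.8 * 19 = 11195118.44 g
Step 2 — FC (tonnes) = 11195118.44 / 1,000,000 ≈ 11.195 tonnes (5 s.f.)

11.195 tonnes


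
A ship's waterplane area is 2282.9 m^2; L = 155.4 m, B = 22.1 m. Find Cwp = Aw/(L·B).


Formula: Cwp = Aw / (L * B)
Step 1 — L * B = 155.4 * 22.1 = 3434.34 m^2
Step 2 — Cwp = 2282.9 / 3434.34 ≈ 0.66473 (5 s.f.)

0.66473


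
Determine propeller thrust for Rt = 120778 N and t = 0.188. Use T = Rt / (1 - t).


Formula: T = Rt / (1 - t)
Step 1 — (1 - t) = 1 - 0.188 = 0.812
Step 2 — T = 120778 / 0.812 ≈ 148740 N (5 s.f.)

148740 N


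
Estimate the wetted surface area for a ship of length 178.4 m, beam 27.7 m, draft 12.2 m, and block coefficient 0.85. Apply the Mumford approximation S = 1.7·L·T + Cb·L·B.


Formula: S = 1.7*L*T + V/T with V = Cb*L*B*T, i.e. S = L * (1.7*T + Cb*B)
Step 1 — 1.7*T = 1.7 * 12.2 = 20.74 m
Step 2 — Cb*B = 0.85 * 27.7 = 23.545 m
Step 3 — 1.7*T + Cb*B = 20.74 + 23.545 = 44.285 m
Step 4 — S = 178.4 * 44.285 ≈ 7900.4 m^2 (5 s.f.)

7900.4 m^2


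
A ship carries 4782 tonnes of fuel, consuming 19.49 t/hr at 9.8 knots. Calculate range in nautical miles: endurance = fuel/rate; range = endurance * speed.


Formula: endurance = fuel / rate; range = endurance * speed
Step 1 — endurance = 4782 / 19.49 = 245.3566 hours
Step 2 — range = 245.3566 * 9.8 ≈ 2404.5 nautical miles (5 s.f.)

2404.5 NM


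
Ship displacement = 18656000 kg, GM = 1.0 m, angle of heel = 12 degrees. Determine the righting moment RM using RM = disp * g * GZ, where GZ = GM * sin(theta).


Formula: GZ = GM * sin(theta); RM = disp * g * GZ
Step 1 — GZ = 1.0 * sin(12°) = 1.0 * 0.207912 = 0.207912 m
Step 2 — RM = 18656000 * 9.81 * 0.207912 ≈ 38051000 N·m (5 s.f.)

38051000 N·m


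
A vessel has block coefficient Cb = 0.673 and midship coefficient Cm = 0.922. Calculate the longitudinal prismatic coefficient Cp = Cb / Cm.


Formula: Cp = Cb / Cm
Substituting: Cp = 0.673 / 0.922
Result: Cp ≈ 0.72993 (5 s.f.)

0.72993


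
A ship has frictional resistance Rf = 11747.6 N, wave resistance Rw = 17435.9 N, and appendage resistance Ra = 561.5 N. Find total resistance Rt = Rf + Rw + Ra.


Formula: Rt = Rf + Rw + Ra
Substituting: Rt = 11747.6 + 17435.9 + 561.5
Result: Rt = 29745.0 N

29745.0 N


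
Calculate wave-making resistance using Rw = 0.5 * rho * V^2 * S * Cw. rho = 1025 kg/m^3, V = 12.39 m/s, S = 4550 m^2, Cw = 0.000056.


Formula: Rw = 0.5 * rho * V^2 * S * Cw
Step 1 — V^2 = 12.39^2 = 153.5121
Step 2 — 0.5 * rho * V^2 = 0.5 * 1025 * 153.5121 = 78674.95125
Step 3 — Rw = 78674.95125 * 4550 * 0.000056 ≈ 20046 N (5 s.f.)

20046 N


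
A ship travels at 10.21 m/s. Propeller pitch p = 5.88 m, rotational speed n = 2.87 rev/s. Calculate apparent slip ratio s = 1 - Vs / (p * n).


Formula: s = 1 - Vs / (p * n)
Step 1 — p * n = 5.88 * 2.87 = 16.8756
Step 2 — Vs / (p*n) = 10.21 / 16.8756 = 0.605016 (6 d.p.)
Step 3 — s = 1 - 0.605016 = 0.394984

0.394984


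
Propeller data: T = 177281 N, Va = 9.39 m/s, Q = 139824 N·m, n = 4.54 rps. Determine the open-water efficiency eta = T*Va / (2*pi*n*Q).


Formula: eta = T * Va / (2 * pi * n * Q)
Step 1 — numerator = T * Va = 177281 * 9.39 = 1664668.59
Step 2 — 2 * pi * n = 2 * pi * 4.54 = 28.525661
Step 3 — denominator = 28.525661 * 139824 = 3988572.02
Step 4 — eta = 1664668.59 / 3988572.02 ≈ 0.41736 (5 s.f.)

0.41736


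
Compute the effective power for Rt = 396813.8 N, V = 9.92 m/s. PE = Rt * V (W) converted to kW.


Formula: PE = Rt * V / 1000 (kW)
Step 1 — PE (W) = 396813.8 * 9.92 = 3936392.896 W
Step 2 — PE (kW) = 3936392.896 / 1000 ≈ 3936.4 kW (5 s.f.)

3936.4 kW


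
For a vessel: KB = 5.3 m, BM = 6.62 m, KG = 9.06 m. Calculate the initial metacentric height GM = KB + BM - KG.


Formula: GM = KB + BM - KG
Step 1 — KM = KB + BM = 5.3 + 6.62 = 11.92 m
Step 2 — GM = KM - KG = 11.92 - 9.06 = 2.86 m

2.86 m


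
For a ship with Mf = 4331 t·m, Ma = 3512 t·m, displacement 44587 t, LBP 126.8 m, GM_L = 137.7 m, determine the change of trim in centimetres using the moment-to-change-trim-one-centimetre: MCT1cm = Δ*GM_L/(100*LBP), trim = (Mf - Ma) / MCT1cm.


Formula: net trimming moment = Mf - Ma; MCT1cm = Δ*GM_L/(100*LBP); trim = net moment / MCT1cm
Step 1 — net trimming moment = 4331 - 3512 = 819 t·m
Step 2 — MCT1cm = 44587 * 137.7 / (100 * 126.8) = 484.1979 t·m/cm
Step 3 — trim = 819 / 484.1979 ≈ 1.6915 cm (5 s.f.)

1.6915 cm


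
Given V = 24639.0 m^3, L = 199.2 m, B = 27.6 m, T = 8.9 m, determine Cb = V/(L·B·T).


Formula: Cb = V / (L * B * T)
Step 1 — L * B * T = 199.2 * 27.6 * 8.9 = 48931.488 m^3
Step 2 — Cb = 24639.0 / 48931.488 ≈ 0.50354 (5 s.f.)

0.50354


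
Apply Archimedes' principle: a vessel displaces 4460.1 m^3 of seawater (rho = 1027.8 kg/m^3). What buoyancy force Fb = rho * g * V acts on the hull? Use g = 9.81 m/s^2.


Formula: Fb = rho * g * V
Substituting: Fb = 1027.8 * 9.81 * 4460.1
Intermediate: 1027.8 * 9.81 = 10082.718
Result: Fb = 10082.718 * 4460.1 ≈ 44970000 N (5 s.f.)

44970000 N


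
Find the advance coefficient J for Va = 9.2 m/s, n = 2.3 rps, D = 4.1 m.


Formula: J = Va / (n * D)
Step 1 — n * D = 2.3 * 4.1 = 9.43
Step 2 — J = 9.2 / 9.43 ≈ 0.97561 (5 s.f.)

0.97561


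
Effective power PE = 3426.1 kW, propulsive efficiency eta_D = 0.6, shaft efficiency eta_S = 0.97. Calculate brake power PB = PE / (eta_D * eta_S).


Formula: PB = PE / (eta_D * eta_S)
Step 1 — combined efficiency = eta_D * eta_S = 0.6 * 0.97 = 0.582
Step 2 — PB = 3426.1 / 0.582 ≈ 5886.8 kW (5 s.f.)

5886.8 kW


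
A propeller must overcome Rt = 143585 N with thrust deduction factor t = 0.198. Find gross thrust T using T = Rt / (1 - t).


Formula: T = Rt / (1 - t)
Step 1 — (1 - t) = 1 - 0.198 = 0.802
Step 2 — T = 143585 / 0.802 ≈ 179030 N (5 s.f.)

179030 N


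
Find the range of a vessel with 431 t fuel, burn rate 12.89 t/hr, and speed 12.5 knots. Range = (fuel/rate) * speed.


Formula: endurance = fuel / rate; range = endurance * speed
Step 1 — endurance = 431 / 12.89 = 33.4368 hours
Step 2 — range = 33.4368 * 12.5 ≈ 417.96 nautical miles (5 s.f.)

417.96 NM


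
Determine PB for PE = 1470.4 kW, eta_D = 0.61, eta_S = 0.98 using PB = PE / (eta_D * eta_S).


Formula: PB = PE / (eta_D * eta_S)
Step 1 — combined efficiency = eta_D * eta_S = 0.61 * 0.98 = 0.5978
Step 2 — PB = 1470.4 / 0.5978 ≈ 2459.7 kW (5 s.f.)

2459.7 kW


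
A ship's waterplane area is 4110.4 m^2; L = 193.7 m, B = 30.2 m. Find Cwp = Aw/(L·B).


Formula: Cwp = Aw / (L * B)
Step 1 — L * B = 193.7 * 30.2 = 5849.74 m^2
Step 2 — Cwp = 4110.4 / 5849.74 ≈ 0.70266 (5 s.f.)

0.70266


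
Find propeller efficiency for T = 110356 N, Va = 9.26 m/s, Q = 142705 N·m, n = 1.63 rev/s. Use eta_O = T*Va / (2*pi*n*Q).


Formula: eta = T * Va / (2 * pi * n * Q)
Step 1 — numerator = T * Va = 110356 * 9.26 = 1021896.56
Step 2 — 2 * pi * n = 2 * pi * 1.63 = 10.241592
Step 3 — denominator = 10.241592 * 142705 = 1461526.39
Step 4 — eta = 1021896.56 / 1461526.39 ≈ 0.69920 (5 s.f.)

0.69920


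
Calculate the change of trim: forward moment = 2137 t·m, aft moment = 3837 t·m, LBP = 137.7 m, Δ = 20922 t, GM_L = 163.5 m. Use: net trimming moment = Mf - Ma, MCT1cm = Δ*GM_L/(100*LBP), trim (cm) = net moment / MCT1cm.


Formula: net trimming moment = Mf - Ma; MCT1cm = Δ*GM_L/(100*LBP); trim = net moment / MCT1cm
Step 1 — net trimming moment = 2137 - 3837 = -1700 t·m
Step 2 — MCT1cm = 20922 * 163.5 / (100 * 137.7) = 248.4203 t·m/cm
Step 3 — trim = -1700 / 248.4203 ≈ -6.8432 cm (5 s.f.)

-6.8432 cm


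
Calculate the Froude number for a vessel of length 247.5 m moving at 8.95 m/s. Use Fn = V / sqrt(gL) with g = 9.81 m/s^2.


Formula: Fn = V / sqrt(g * L)
Step 1 — g * L = 9.81 * 247.5 = 2427.975
Step 2 — sqrt(g * L) = sqrt(2427.975) = 49.274486
Step 3 — Fn = 8.95 / 49.274486 ≈ 0.18164 (5 s.f.)

0.18164


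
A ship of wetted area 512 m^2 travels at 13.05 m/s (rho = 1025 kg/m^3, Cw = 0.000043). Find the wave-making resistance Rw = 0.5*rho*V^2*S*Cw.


Formula: Rw = 0.5 * rho * V^2 * S * Cw
Step 1 — V^2 = 13.05^2 = 170.3025
Step 2 — 0.5 * rho * V^2 = 0.5 * 1025 * 170.3025 = 87280.03125
Step 3 — Rw = 87280.03125 * 512 * 0.000043 ≈ 1921.6 N (5 s.f.)

1921.6 N


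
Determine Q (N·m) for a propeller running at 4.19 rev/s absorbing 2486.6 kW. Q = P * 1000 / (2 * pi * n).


Formula: Q = P_W / (2 * pi * n)
Step 1 — P_W = 2486.6 kW * 1000 = 2486600.0 W
Step 2 — 2 * pi * n = 2 * pi * 4.19 = 26.326546
Step 3 — Q = 2486600.0 / 26.326546 ≈ 94452 N·m (5 s.f.)

94452 N·m


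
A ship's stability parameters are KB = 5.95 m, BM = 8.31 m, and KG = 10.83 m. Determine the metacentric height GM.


Formula: GM = KB + BM - KG
Step 1 — KM = KB + BM = 5.95 + 8.31 = 14.26 m
Step 2 — GM = KM - KG = 14.26 - 10.83 = 3.43 m

3.43 m


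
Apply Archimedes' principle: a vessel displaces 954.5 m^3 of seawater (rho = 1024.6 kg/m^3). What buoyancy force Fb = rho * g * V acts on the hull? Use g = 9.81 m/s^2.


Formula: Fb = rho * g * V
Substituting: Fb = 1024.6 * 9.81 * 954.5
Intermediate: 1024.6 * 9.81 = 10051.326
Result: Fb = 10051.326 * 954.5 ≈ 9594000 N (5 s.f.)

9594000 N


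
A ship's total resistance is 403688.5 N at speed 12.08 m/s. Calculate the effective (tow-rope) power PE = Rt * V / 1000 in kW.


Formula: PE = Rt * V / 1000 (kW)
Step 1 — PE (W) = 403688.5 * 12.08 = 4876557.08 W
Step 2 — PE (kW) = 4876557.08 / 1000 ≈ 4876.6 kW (5 s.f.)

4876.6 kW


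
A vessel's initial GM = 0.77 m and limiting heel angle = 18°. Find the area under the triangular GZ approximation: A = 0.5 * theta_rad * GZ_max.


Formula: GZ_max = GM * sin(theta); Area = 0.5 * theta_rad * GZ_max
Step 1 — GZ_max = 0.77 * sin(18°) = 0.77 * 0.309017 = 0.237943 m
Step 2 — theta_rad = 18 * pi/180 = 0.314159 rad
Step 3 — Area = 0.5 * 0.314159 * 0.237943 ≈ 0.037376 m·rad (5 s.f.)

0.037376 m·rad


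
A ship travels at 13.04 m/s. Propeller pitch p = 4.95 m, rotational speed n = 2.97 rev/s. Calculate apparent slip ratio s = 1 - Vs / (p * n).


Formula: s = 1 - Vs / (p * n)
Step 1 — p * n = 4.95 * 2.97 = 14.7015
Step 2 — Vs / (p*n) = 13.04 / 14.7015 = 0.886984 (6 d.p.)
Step 3 — s = 1 - 0.886984 = 0.113016

0.113016


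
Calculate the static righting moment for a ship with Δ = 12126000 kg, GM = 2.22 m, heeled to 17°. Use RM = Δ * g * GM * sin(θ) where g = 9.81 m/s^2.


Formula: GZ = GM * sin(theta); RM = disp * g * GZ
Step 1 — GZ = 2.22 * sin(17°) = 2.22 * 0.292372 = 0.649066 m
Step 2 — RM = 12126000 * 9.81 * 0.649066 ≈ 77210000 N·m (5 s.f.)

77210000 N·m


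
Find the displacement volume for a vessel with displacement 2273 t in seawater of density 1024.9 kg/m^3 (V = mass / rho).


Formula: V = mass / rho
Step 1 — convert tonnes to kg: 2273 t * 1000 = 2273000 kg
Step 2 — V = 2273000 / 1024.9 ≈ 2217.8 m^3 (5 s.f.)

2217.8 m^3


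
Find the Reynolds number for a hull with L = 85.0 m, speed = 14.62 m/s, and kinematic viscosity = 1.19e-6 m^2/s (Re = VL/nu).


Formula: Re = V * L / nu
Step 1 — V * L = 14.62 * 85.0 = 1242.7 m^2/s
Step 2 — Re = 1242.7 / 1.19e-6 = 1.04e+09

1.04e+09


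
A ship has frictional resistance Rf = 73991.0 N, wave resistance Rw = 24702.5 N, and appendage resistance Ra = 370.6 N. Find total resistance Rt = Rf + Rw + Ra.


Formula: Rt = Rf + Rw + Ra
Substituting: Rt = 73991.0 + 24702.5 + 370.6
Result: Rt = 99064.1 N

99064.1 N


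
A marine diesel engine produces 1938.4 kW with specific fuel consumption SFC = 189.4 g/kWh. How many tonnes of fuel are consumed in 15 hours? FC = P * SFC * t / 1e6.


Formula: FC (tonnes) = P * SFC * t / 1,000,000
Step 1 — P * SFC * t = 1938.4 * 189.4 * 15 = 5506994.4 g
Step 2 — FC (tonnes) = 5506994.4 / 1,000,000 ≈ 5.5070 tonnes (5 s.f.)

5.5070 tonnes


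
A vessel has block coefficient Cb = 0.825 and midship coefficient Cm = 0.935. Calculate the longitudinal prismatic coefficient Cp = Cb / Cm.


Formula: Cp = Cb / Cm
Substituting: Cp = 0.825 / 0.935
Result: Cp ≈ 0.88235 (5 s.f.)

0.88235


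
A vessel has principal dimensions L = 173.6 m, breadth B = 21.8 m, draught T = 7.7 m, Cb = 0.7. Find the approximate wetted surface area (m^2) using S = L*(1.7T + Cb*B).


Formula: S = 1.7*L*T + V/T with V = Cb*L*B*T, i.e. S = L * (1.7*T + Cb*B)
Step 1 — 1.7*T = 1.7 * 7.7 = 13.09 m
Step 2 — Cb*B = 0.7 * 21.8 = 15.26 m
Step 3 — 1.7*T + Cb*B = 13.09 + 15.26 = 28.35 m
Step 4 — S = 173.6 * 28.35 ≈ 4921.6 m^2 (5 s.f.)

4921.6 m^2


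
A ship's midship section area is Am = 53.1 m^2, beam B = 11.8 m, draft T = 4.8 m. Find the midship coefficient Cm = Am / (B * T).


Formula: Cm = Am / (B * T)
Step 1 — B * T = 11.8 * 4.8 = 56.64 m^2
Step 2 — Cm = 53.1 / 56.64 ≈ 0.93750 (5 s.f.)

0.93750


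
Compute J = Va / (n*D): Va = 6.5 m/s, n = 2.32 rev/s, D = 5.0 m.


Formula: J = Va / (n * D)
Step 1 — n * D = 2.32 * 5.0 = 11.6
Step 2 — J = 6.5 / 11.6 ≈ 0.56034 (5 s.f.)

0.56034


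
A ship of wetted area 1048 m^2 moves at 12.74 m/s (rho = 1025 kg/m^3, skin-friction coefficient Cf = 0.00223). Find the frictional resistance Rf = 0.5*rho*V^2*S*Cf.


Formula: Rf = 0.5 * rho * V^2 * S * Cf
Step 1 — V^2 = 12.74^2 = 162.3076
Step 2 — 0.5 * rho * V^2 = 0.5 * 1025 * 162.3076 = 83182.645
Step 3 — Rf = 83182.645 * 1048 * 0.00223 ≈ 194400 N (5 s.f.)

194400 N


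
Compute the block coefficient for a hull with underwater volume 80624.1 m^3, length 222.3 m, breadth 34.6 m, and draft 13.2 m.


Formula: Cb = V / (L * B * T)
Step 1 — L * B * T = 222.3 * 34.6 * 13.2 = 101528.856 m^3
Step 2 — Cb = 80624.1 / 101528.856 ≈ 0.79410 (5 s.f.)

0.79410


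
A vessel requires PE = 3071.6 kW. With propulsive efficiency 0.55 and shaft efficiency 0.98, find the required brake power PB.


Formula: PB = PE / (eta_D * eta_S)
Step 1 — combined efficiency = eta_D * eta_S = 0.55 * 0.98 = 0.539
Step 2 — PB = 3071.6 / 0.539 ≈ 5698.7 kW (5 s.f.)

5698.7 kW


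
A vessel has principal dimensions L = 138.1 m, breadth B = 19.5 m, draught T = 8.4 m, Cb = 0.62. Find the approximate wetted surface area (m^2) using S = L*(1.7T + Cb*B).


Formula: S = 1.7*L*T + V/T with V = Cb*L*B*T, i.e. S = L * (1.7*T + Cb*B)
Step 1 — 1.7*T = 1.7 * 8.4 = 14.28 m
Step 2 — Cb*B = 0.62 * 19.5 = 12.09 m
Step 3 — 1.7*T + Cb*B = 14.28 + 12.09 = 26.37 m
Step 4 — S = 138.1 * 26.37 ≈ 3641.7 m^2 (5 s.f.)

3641.7 m^2


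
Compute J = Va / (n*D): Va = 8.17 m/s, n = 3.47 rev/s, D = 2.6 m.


Formula: J = Va / (n * D)
Step 1 — n * D = 3.47 * 2.6 = 9.022
Step 2 — J = 8.17 / 9.022 ≈ 0.90556 (5 s.f.)

0.90556


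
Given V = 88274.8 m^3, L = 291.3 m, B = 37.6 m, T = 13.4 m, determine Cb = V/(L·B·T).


Formula: Cb = V / (L * B * T)
Step 1 — L * B * T = 291.3 * 37.6 * 13.4 = 146768.592 m^3
Step 2 — Cb = 88274.8 / 146768.592 ≈ 0.60146 (5 s.f.)

0.60146


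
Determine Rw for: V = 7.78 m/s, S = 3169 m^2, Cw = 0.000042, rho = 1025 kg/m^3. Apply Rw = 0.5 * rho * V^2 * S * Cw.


Formula: Rw = 0.5 * rho * V^2 * S * Cw
Step 1 — V^2 = 7.78^2 = 60.5284
Step 2 — 0.5 * rho * V^2 = 0.5 * 1025 * 60.5284 = 31020.805
Step 3 — Rw = 31020.805 * 3169 * 0.000042 ≈ 4128.8 N (5 s.f.)

4128.8 N


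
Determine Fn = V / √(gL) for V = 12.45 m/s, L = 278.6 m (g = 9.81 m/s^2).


Formula: Fn = V / sqrt(g * L)
Step 1 — g * L = 9.81 * 278.6 = 2733.066
Step 2 — sqrt(g * L) = sqrt(2733.066) = 52.278734
Step 3 — Fn = 12.45 / 52.278734 ≈ 0.23815 (5 s.f.)

0.23815


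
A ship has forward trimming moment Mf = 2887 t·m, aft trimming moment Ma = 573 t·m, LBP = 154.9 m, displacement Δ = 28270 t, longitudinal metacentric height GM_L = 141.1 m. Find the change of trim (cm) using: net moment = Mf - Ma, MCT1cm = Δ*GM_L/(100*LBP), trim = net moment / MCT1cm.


Formula: net trimming moment = Mf - Ma; MCT1cm = Δ*GM_L/(100*LBP); trim = net moment / MCT1cm
Step 1 — net trimming moment = 2887 - 573 = 2314 t·m
Step 2 — MCT1cm = 28270 * 141.1 / (100 * 154.9) = 257.5143 t·m/cm
Step 3 — trim = 2314 / 257.5143 ≈ 8.9859 cm (5 s.f.)

8.9859 cm


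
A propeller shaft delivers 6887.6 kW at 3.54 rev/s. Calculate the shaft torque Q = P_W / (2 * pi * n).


Formula: Q = P_W / (2 * pi * n)
Step 1 — P_W = 6887.6 kW * 1000 = 6887600.0 W
Step 2 — 2 * pi * n = 2 * pi * 3.54 = 22.242476
Step 3 — Q = 6887600.0 / 22.242476 ≈ 309660 N·m (5 s.f.)

309660 N·m


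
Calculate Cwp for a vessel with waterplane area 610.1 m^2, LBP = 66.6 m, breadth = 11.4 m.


Formula: Cwp = Aw / (L * B)
Step 1 — L * B = 66.6 * 11.4 = 759.24 m^2
Step 2 — Cwp = 610.1 / 759.24 ≈ 0.80357 (5 s.f.)

0.80357


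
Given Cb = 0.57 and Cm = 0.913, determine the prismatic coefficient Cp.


Formula: Cp = Cb / Cm
Substituting: Cp = 0.57 / 0.913
Result: Cp ≈ 0.62432 (5 s.f.)

0.62432


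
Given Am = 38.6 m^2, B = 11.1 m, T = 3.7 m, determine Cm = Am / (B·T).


Formula: Cm = Am / (B * T)
Step 1 — B * T = 11.1 * 3.7 = 41.07 m^2
Step 2 — Cm = 38.6 / 41.07 ≈ 0.93986 (5 s.f.)

0.93986


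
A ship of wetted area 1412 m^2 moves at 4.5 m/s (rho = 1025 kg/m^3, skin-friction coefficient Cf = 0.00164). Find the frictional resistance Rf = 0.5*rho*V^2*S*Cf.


Formula: Rf = 0.5 * rho * V^2 * S * Cf
Step 1 — V^2 = 4.5^2 = 20.25
Step 2 — 0.5 * rho * V^2 = 0.5 * 1025 * 20.25 = 10378.125
Step 3 — Rf = 10378.125 * 1412 * 0.00164 ≈ 24032 N (5 s.f.)

24032 N


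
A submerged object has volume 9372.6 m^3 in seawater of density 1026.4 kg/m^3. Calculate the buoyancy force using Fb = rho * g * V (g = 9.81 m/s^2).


Formula: Fb = rho * g * V
Substituting: Fb = 1026.4 * 9.81 * 9372.6
Intermediate: 1026.4 * 9.81 = 10068.984
Result: Fb = 10068.984 * 9372.6 ≈ 94373000 N (5 s.f.)

94373000 N


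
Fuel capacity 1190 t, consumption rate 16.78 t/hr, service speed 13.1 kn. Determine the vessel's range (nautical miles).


Formula: endurance = fuel / rate; range = endurance * speed
Step 1 — endurance = 1190 / 16.78 = 70.9178 hours
Step 2 — range = 70.9178 * 13.1 ≈ 929.02 nautical miles (5 s.f.)

929.02 NM


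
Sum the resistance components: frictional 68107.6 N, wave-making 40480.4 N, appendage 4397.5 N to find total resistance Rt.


Formula: Rt = Rf + Rw + Ra
Substituting: Rt = 68107.6 + 40480.4 + 4397.5
Result: Rt = 112985.5 N

112985.5 N


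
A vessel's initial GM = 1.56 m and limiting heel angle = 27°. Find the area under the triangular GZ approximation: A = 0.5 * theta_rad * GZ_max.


Formula: GZ_max = GM * sin(theta); Area = 0.5 * theta_rad * GZ_max
Step 1 — GZ_max = 1.56 * sin(27°) = 1.56 * 0.45399 = 0.708224 m
Step 2 — theta_rad = 27 * pi/180 = 0.471239 rad
Step 3 — Area = 0.5 * 0.471239 * 0.708224 ≈ 0.16687 m·rad (5 s.f.)

0.16687 m·rad


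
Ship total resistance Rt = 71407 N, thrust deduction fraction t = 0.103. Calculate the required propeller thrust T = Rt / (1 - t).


Formula: T = Rt / (1 - t)
Step 1 — (1 - t) = 1 - 0.103 = 0.897
Step 2 — T = 71407 / 0.897 ≈ 79606 N (5 s.f.)

79606 N


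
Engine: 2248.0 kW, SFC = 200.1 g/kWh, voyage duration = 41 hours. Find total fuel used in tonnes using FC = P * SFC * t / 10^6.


Formula: FC (tonnes) = P * SFC * t / 1,000,000
Step 1 — P * SFC * t = 2248.0 * 200.1 * 41 = 18442816.8 g
Step 2 — FC (tonnes) = 18442816.8 / 1,000,000 ≈ 18.443 tonnes (5 s.f.)

18.443 tonnes


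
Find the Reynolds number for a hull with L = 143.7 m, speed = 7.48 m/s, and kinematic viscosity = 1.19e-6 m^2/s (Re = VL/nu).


Formula: Re = V * L / nu
Step 1 — V * L = 7.48 * 143.7 = 1074.876 m^2/s
Step 2 — Re = 1074.876 / 1.19e-6 = 9.03e+08

9.03e+08


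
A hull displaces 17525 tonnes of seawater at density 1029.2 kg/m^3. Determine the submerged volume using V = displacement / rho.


Formula: V = mass / rho
Step 1 — convert tonnes to kg: 17525 t * 1000 = 17525000 kg
Step 2 — V = 17525000 / 1029.2 ≈ 17028 m^3 (5 s.f.)

17028 m^3


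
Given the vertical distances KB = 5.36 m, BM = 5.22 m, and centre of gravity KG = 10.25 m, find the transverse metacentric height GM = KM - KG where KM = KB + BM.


Formula: GM = KB + BM - KG
Step 1 — KM = KB + BM = 5.36 + 5.22 = 10.58 m
Step 2 — GM = KM - KG = 10.58 - 10.25 = 0.33 m

0.33 m


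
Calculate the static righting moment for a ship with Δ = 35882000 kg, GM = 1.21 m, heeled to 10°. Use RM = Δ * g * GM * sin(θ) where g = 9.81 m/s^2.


Formula: GZ = GM * sin(theta); RM = disp * g * GZ
Step 1 — GZ = 1.21 * sin(10°) = 1.21 * 0.173648 = 0.210114 m
Step 2 — RM = 35882000 * 9.81 * 0.210114 ≈ 73961000 N·m (5 s.f.)

73961000 N·m


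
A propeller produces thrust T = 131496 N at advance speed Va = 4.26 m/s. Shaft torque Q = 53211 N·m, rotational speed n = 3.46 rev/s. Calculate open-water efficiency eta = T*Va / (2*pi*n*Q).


Formula: eta = T * Va / (2 * pi * n * Q)
Step 1 — numerator = T * Va = 131496 * 4.26 = 560172.96
Step 2 — 2 * pi * n = 2 * pi * 3.46 = 21.739821
Step 3 — denominator = 21.739821 * 53211 = 1156797.62
Step 4 — eta = 560172.96 / 1156797.62 ≈ 0.48424 (5 s.f.)

0.48424


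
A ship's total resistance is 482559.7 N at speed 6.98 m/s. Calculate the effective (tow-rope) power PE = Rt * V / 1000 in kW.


Formula: PE = Rt * V / 1000 (kW)
Step 1 — PE (W) = 482559.7 * 6.98 = 3368266.706 W
Step 2 — PE (kW) = 3368266.706 / 1000 ≈ 3368.3 kW (5 s.f.)

3368.3 kW


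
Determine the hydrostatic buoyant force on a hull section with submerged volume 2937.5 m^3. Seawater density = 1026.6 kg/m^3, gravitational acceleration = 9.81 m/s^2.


Formula: Fb = rho * g * V
Substituting: Fb = 1026.6 * 9.81 * 2937.5
Intermediate: 1026.6 * 9.81 = 10070.946
Result: Fb = 10070.946 * 2937.5 ≈ 29583000 N (5 s.f.)

29583000 N


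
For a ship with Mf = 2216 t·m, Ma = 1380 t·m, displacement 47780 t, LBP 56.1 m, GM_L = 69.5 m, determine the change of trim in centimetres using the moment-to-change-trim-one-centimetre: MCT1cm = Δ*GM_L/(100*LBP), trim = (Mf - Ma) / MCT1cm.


Formula: net trimming moment = Mf - Ma; MCT1cm = Δ*GM_L/(100*LBP); trim = net moment / MCT1cm
Step 1 — net trimming moment = 2216 - 1380 = 836 t·m
Step 2 — MCT1cm = 47780 * 69.5 / (100 * 56.1) = 591.9269 t·m/cm
Step 3 — trim = 836 / 591.9269 ≈ 1.4123 cm (5 s.f.)

1.4123 cm


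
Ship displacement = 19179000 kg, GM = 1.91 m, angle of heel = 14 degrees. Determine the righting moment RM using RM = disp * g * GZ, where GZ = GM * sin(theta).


Formula: GZ = GM * sin(theta); RM = disp * g * GZ
Step 1 — GZ = 1.91 * sin(14°) = 1.91 * 0.241922 = 0.462071 m
Step 2 — RM = 19179000 * 9.81 * 0.462071 ≈ 86937000 N·m (5 s.f.)

86937000 N·m


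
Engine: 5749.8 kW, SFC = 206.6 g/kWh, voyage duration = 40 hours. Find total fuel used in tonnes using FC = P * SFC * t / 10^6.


Formula: FC (tonnes) = P * SFC * t / 1,000,000
Step 1 — P * SFC * t = 5749.8 * 206.6 * 40 = 47516347.2 g
Step 2 — FC (tonnes) = 47516347.2 / 1,000,000 ≈ 47.516 tonnes (5 s.f.)

47.516 tonnes


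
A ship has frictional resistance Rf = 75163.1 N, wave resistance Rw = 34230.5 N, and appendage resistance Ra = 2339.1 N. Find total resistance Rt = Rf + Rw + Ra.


Formula: Rt = Rf + Rw + Ra
Substituting: Rt = 75163.1 + 34230.5 + 2339.1
Result: Rt = 111732.7 N

111732.7 N


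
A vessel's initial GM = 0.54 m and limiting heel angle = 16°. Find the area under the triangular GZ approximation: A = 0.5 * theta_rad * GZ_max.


Formula: GZ_max = GM * sin(theta); Area = 0.5 * theta_rad * GZ_max
Step 1 — GZ_max = 0.54 * sin(16°) = 0.54 * 0.275637 = 0.148844 m
Step 2 — theta_rad = 16 * pi/180 = 0.279253 rad
Step 3 — Area = 0.5 * 0.279253 * 0.148844 ≈ 0.020783 m·rad (5 s.f.)

0.020783 m·rad


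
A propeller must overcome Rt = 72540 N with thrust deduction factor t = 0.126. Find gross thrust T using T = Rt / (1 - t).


Formula: T = Rt / (1 - t)
Step 1 — (1 - t) = 1 - 0.126 = 0.874
Step 2 — T = 72540 / 0.874 ≈ 82998 N (5 s.f.)

82998 N


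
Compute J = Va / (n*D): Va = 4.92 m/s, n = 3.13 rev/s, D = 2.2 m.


Formula: J = Va / (n * D)
Step 1 — n * D = 3.13 * 2.2 = 6.886
Step 2 — J = 4.92 / 6.886 ≈ 0.71449 (5 s.f.)

0.71449


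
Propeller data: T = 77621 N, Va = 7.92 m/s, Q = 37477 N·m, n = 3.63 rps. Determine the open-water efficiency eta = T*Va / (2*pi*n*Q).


Formula: eta = T * Va / (2 * pi * n * Q)
Step 1 — numerator = T * Va = 77621 * 7.92 = 614758.32
Step 2 — 2 * pi * n = 2 * pi * 3.63 = 22.807963
Step 3 — denominator = 22.807963 * 37477 = 854774.03
Step 4 — eta = 614758.32 / 854774.03 ≈ 0.71921 (5 s.f.)

0.71921


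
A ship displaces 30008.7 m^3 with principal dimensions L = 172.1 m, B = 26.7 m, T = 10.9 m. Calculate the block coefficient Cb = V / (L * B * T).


Formula: Cb = V / (L * B * T)
Step 1 — L * B * T = 172.1 * 26.7 * 10.9 = 50086.263 m^3
Step 2 — Cb = 30008.7 / 50086.263 ≈ 0.59914 (5 s.f.)

0.59914


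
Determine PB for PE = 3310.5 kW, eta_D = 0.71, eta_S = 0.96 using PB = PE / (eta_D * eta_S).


Formula: PB = PE / (eta_D * eta_S)
Step 1 — combined efficiency = eta_D * eta_S = 0.71 * 0.96 = 0.6816
Step 2 — PB = 3310.5 / 0.6816 ≈ 4857.0 kW (5 s.f.)

4857.0 kW


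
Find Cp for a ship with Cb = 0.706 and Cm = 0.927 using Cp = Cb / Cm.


Formula: Cp = Cb / Cm
Substituting: Cp = 0.706 / 0.927
Result: Cp ≈ 0.76160 (5 s.f.)

0.76160


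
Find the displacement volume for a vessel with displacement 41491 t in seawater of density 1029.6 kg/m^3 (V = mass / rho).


Formula: V = mass / rho
Step 1 — convert tonnes to kg: 41491 t * 1000 = 41491000 kg
Step 2 — V = 41491000 / 1029.6 ≈ 40298 m^3 (5 s.f.)

40298 m^3


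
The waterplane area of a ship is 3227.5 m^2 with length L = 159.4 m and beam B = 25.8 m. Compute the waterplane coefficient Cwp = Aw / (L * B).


Formula: Cwp = Aw / (L * B)
Step 1 — L * B = 159.4 * 25.8 = 4112.52 m^2
Step 2 — Cwp = 3227.5 / 4112.52 ≈ 0.78480 (5 s.f.)

0.78480


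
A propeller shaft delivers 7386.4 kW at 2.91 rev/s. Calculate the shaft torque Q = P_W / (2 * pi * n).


Formula: Q = P_W / (2 * pi * n)
Step 1 — P_W = 7386.4 kW * 1000 = 7386400.0 W
Step 2 — 2 * pi * n = 2 * pi * 2.91 = 18.284069
Step 3 — Q = 7386400.0 / 18.284069 ≈ 403980 N·m (5 s.f.)

403980 N·m


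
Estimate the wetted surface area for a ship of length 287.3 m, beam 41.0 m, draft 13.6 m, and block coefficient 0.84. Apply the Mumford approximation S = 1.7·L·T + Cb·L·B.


Formula: S = 1.7*L*T + V/T with V = Cb*L*B*T, i.e. S = L * (1.7*T + Cb*B)
Step 1 — 1.7*T = 1.7 * 13.6 = 23.12 m
Step 2 — Cb*B = 0.84 * 41.0 = 34.44 m
Step 3 — 1.7*T + Cb*B = 23.12 + 34.44 = 57.56 m
Step 4 — S = 287.3 * 57.56 ≈ 16537 m^2 (5 s.f.)

16537 m^2


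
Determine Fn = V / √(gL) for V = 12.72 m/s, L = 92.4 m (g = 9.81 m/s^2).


Formula: Fn = V / sqrt(g * L)
Step 1 — g * L = 9.81 * 92.4 = 906.444
Step 2 — sqrt(g * L) = sqrt(906.444) = 30.107208
Step 3 — Fn = 12.72 / 30.107208 ≈ 0.42249 (5 s.f.)

0.42249


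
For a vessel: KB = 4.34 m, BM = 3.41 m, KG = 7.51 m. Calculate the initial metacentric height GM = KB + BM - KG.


Formula: GM = KB + BM - KG
Step 1 — KM = KB + BM = 4.34 + 3.41 = 7.75 m
Step 2 — GM = KM - KG = 7.75 - 7.51 = 0.24 m

0.24 m


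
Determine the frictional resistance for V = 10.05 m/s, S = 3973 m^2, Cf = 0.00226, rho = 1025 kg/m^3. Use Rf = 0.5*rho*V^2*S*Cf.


Formula: Rf = 0.5 * rho * V^2 * S * Cf
Step 1 — V^2 = 10.05^2 = 101.0025
Step 2 — 0.5 * rho * V^2 = 0.5 * 1025 * 101.0025 = 51763.78125
Step 3 — Rf = 51763.78125 * 3973 * 0.00226 ≈ 464790 N (5 s.f.)

464790 N


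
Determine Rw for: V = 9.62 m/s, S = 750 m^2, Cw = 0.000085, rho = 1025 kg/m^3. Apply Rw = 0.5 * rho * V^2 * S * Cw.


Formula: Rw = 0.5 * rho * V^2 * S * Cw
Step 1 — V^2 = 9.62^2 = 92.5444
Step 2 — 0.5 * rho * V^2 = 0.5 * 1025 * 92.5444 = 47429.005
Step 3 — Rw = 47429.005 * 750 * 0.000085 ≈ 3023.6 N (5 s.f.)

3023.6 N


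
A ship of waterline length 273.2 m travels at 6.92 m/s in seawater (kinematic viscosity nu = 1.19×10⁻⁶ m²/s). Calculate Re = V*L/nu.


Formula: Re = V * L / nu
Step 1 — V * L = 6.92 * 273.2 = 1890.544 m^2/s
Step 2 — Re = 1890.544 / 1.19e-6 = 1.59e+09

1.59e+09


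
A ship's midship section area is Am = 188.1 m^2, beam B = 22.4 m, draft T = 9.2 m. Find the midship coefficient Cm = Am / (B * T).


Formula: Cm = Am / (B * T)
Step 1 — B * T = 22.4 * 9.2 = 206.08 m^2
Step 2 — Cm = 188.1 / 206.08 ≈ 0.91275 (5 s.f.)

0.91275


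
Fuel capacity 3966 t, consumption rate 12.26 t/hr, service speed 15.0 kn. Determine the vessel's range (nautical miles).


Formula: endurance = fuel / rate; range = endurance * speed
Step 1 — endurance = 3966 / 12.26 = 323.491 hours
Step 2 — range = 323.491 * 15.0 ≈ 4852.4 nautical miles (5 s.f.)

4852.4 NM


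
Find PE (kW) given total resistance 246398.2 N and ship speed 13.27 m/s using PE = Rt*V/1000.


Formula: PE = Rt * V / 1000 (kW)
Step 1 — PE (W) = 246398.2 * 13.27 = 3269704.114 W
Step 2 — PE (kW) = 3269704.114 / 1000 ≈ 3269.7 kW (5 s.f.)

3269.7 kW


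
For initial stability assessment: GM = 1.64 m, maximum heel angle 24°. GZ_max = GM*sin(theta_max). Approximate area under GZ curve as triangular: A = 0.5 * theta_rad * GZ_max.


Formula: GZ_max = GM * sin(theta); Area = 0.5 * theta_rad * GZ_max
Step 1 — GZ_max = 1.64 * sin(24°) = 1.64 * 0.406737 = 0.667049 m
Step 2 — theta_rad = 24 * pi/180 = 0.418879 rad
Step 3 — Area = 0.5 * 0.418879 * 0.667049 ≈ 0.13971 m·rad (5 s.f.)

0.13971 m·rad


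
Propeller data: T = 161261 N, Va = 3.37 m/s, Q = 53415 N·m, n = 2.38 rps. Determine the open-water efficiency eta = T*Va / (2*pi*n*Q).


Formula: eta = T * Va / (2 * pi * n * Q)
Step 1 — numerator = T * Va = 161261 * 3.37 = 543449.57
Step 2 — 2 * pi * n = 2 * pi * 2.38 = 14.953981
Step 3 — denominator = 14.953981 * 53415 = 798766.9
Step 4 — eta = 543449.57 / 798766.9 ≈ 0.68036 (5 s.f.)

0.68036
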